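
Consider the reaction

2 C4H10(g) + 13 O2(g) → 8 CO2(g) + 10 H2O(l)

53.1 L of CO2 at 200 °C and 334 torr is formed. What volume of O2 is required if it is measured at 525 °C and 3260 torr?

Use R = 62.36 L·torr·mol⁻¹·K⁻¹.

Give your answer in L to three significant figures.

14.9 L

n(CO2) = PV/RT = (334 × 53.1) / (62.36 × 473.15) = 0.6011 mol
n(O2) = (13/8) × 0.6011 = 0.9768 mol
V = nRT/P = 0.9768 × 62.36 × 798.15 / 3260 = 14.91 L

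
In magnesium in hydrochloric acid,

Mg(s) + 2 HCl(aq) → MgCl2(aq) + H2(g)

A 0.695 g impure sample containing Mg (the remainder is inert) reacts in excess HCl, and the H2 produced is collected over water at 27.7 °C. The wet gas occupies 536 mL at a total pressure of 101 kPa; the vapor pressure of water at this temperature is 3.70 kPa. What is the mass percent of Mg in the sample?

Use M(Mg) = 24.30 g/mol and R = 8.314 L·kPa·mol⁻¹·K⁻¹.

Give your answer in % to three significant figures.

72.9 %

P(H2) = 101 − 3.70 = 97.30 kPa
n(H2) = PV/RT = (97.30 × 0.5360) / (8.314 × 300.85) = 0.02085 mol
n(Mg) = (1/1) × 0.02085 = 0.02085 mol
m(Mg) = 0.02085 × 24.30 = 0.5067 g
%Mg = 0.5067 / 0.695 × 100 = 72.91%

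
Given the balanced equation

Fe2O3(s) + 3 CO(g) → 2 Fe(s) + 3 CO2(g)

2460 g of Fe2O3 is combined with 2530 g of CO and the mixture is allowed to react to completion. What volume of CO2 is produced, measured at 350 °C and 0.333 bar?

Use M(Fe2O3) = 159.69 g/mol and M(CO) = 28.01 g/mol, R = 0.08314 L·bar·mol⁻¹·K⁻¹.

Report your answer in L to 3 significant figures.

n(Fe2O3) = 2460 / 159.69 = 15.40 mol
n(CO) = 2530 / 28.01 = 90.32 mol
For 15.40 mol Fe2O3, stoichiometry requires (3/1) × 15.40 = 46.20 mol CO; 90.32 mol is available, so Fe2O3 is limiting.
n(CO2) = (3/1) × 15.40 = 46.20 mol
V(CO2) = nRT/P = 46.20 × 0.08314 × 623.15 / 0.333 = 7188 L

7190 L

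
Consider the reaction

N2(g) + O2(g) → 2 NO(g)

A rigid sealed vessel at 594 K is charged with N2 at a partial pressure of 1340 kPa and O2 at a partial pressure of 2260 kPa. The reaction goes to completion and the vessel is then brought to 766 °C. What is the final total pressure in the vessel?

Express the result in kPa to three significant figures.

Because the vessel is rigid and T is held at 594 K, work the stoichiometry in partial pressures (P_i = n_iRT/V).
P(O2) required for 1340 kPa of N2 = (1/1) × 1340 = 1340 kPa; available 2260 kPa, so N2 is limiting.
P(O2) remaining = 2260 − (1/1) × 1340 = 920.0 kPa
P(gaseous products) = (2)/1 × 1340 = 2680 kPa
P_total at 594 K = 920.0 + 2680 = 3600 kPa
Scaling to 766 °C: P = 3600 × 1039.15/594 = 6298 kPa

6300 kPa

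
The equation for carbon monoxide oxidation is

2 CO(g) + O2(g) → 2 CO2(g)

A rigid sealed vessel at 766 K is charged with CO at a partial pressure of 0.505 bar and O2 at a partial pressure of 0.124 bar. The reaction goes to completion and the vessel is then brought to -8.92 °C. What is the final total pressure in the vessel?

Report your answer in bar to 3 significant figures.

With V and T fixed, P_i ∝ n_i, so the mole ratios apply directly to partial pressures at 766 K.
P(O2) required for 0.505 bar of CO = (1/2) × 0.505 = 0.2525 bar; available 0.124 bar, so O2 is limiting.
P(CO) remaining = 0.505 − (2/1) × 0.124 = 0.2570 bar
P(gaseous products) = (2)/1 × 0.124 = 0.2480 bar
P_total at 766 K = 0.2570 + 0.2480 = 0.5050 bar
Scaling to -8.92 °C: P = 0.5050 × 264.23/766 = 0.1742 bar

0.174 bar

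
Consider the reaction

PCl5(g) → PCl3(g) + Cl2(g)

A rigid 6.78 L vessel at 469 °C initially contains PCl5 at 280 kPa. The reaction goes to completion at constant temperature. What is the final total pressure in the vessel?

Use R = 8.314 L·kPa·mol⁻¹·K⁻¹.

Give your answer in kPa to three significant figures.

560 kPa

Since T and V are fixed, P_final/P_initial = n_final/n_initial = 2/1.
P_final = (2/1) × 280 = 560.0 kPa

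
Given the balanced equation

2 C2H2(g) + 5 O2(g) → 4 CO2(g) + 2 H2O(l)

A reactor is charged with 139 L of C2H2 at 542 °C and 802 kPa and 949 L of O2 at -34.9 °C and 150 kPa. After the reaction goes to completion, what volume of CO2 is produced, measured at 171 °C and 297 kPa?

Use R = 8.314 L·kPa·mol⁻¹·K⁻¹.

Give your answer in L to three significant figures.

409 L

n(C2H2) = PV/RT = (802 × 139) / (8.314 × 815.15) = 16.45 mol
n(O2) = PV/RT = (150 × 949) / (8.314 × 238.25) = 71.86 mol
For 16.45 mol C2H2, stoichiometry requires (5/2) × 16.45 = 41.12 mol O2; 71.86 mol is available, so C2H2 is limiting.
n(CO2) = (4/2) × 16.45 = 32.90 mol
V(CO2) = nRT/P = 32.90 × 8.314 × 444.15 / 297 = 409.1 L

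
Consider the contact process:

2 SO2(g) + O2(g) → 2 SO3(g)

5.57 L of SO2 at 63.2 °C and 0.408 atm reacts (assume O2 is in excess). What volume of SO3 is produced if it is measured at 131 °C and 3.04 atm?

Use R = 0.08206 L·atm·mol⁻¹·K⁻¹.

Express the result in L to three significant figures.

0.898 L

n(SO2) = PV/RT = (0.408 × 5.57) / (0.08206 × 336.35) = 0.08234 mol
n(SO3) = (2/2) × 0.08234 = 0.08234 mol
V = nRT/P = 0.08234 × 0.08206 × 404.15 / 3.04 = 0.8983 L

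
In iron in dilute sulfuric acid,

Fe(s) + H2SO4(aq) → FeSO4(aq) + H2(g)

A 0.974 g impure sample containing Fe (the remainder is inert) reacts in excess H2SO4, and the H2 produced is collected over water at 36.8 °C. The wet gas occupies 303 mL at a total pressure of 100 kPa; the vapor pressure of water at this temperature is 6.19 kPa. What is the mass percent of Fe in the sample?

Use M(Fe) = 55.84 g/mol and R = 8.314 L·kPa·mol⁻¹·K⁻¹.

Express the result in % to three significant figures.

P(H2) = 100 − 6.19 = 93.81 kPa
n(H2) = PV/RT = (93.81 × 0.3030) / (8.314 × 309.95) = 0.01103 mol
n(Fe) = (1/1) × 0.01103 = 0.01103 mol
m(Fe) = 0.01103 × 55.84 = 0.6159 g
%Fe = 0.6159 / 0.974 × 100 = 63.23%

63.2 %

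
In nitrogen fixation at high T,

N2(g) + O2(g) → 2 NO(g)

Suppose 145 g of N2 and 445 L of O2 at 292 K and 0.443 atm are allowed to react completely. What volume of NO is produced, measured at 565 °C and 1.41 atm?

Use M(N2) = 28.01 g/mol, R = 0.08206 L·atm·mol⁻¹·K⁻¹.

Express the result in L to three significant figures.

505 L

n(N2) = 145 / 28.01 = 5.177 mol
n(O2) = PV/RT = (0.443 × 445) / (0.08206 × 292) = 8.227 mol
For 5.177 mol N2, stoichiometry requires (1/1) × 5.177 = 5.177 mol O2; 8.227 mol is available, so N2 is limiting.
n(NO) = (2/1) × 5.177 = 10.35 mol
V(NO) = nRT/P = 10.35 × 0.08206 × 838.15 / 1.41 = 504.9 L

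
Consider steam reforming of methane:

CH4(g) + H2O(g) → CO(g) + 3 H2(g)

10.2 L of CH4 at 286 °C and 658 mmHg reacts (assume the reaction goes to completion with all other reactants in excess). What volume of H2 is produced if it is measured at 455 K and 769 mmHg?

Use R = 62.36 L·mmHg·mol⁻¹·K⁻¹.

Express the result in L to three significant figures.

21.3 L

n(CH4) = PV/RT = (658 × 10.2) / (62.36 × 559.15) = 0.1925 mol
n(H2) = (3/1) × 0.1925 = 0.5775 mol
V = nRT/P = 0.5775 × 62.36 × 455 / 769 = 21.31 L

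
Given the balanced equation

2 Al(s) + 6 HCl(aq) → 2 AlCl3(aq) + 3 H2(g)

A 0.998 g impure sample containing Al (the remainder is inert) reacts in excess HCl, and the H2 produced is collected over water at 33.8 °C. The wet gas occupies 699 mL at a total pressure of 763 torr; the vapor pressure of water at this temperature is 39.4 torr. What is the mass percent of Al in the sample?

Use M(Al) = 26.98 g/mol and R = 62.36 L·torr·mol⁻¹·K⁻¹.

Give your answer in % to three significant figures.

47.6 %

P(H2) = 763 − 39.4 = 723.6 torr
n(H2) = PV/RT = (723.6 × 0.6990) / (62.36 × 306.95) = 0.02642 mol
n(Al) = (2/3) × 0.02642 = 0.01761 mol
m(Al) = 0.01761 × 26.98 = 0.4751 g
%Al = 0.4751 / 0.998 × 100 = 47.61%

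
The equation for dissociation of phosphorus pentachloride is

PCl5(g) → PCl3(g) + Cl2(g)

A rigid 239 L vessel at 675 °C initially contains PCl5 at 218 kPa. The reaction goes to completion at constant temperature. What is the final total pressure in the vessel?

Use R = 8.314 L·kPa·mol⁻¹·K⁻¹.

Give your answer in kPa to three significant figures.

Since T and V are fixed, P_final/P_initial = n_final/n_initial = 2/1.
P_final = (2/1) × 218 = 436.0 kPa

436 kPa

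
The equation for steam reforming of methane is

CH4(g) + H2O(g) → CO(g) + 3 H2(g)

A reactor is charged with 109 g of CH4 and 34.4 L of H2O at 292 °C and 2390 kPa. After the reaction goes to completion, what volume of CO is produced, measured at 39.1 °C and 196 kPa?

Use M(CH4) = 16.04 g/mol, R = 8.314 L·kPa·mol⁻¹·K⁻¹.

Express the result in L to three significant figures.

90.0 L

n(CH4) = 109 / 16.04 = 6.796 mol
n(H2O) = PV/RT = (2390 × 34.4) / (8.314 × 565.15) = 17.50 mol
For 6.796 mol CH4, stoichiometry requires (1/1) × 6.796 = 6.796 mol H2O; 17.50 mol is available, so CH4 is limiting.
n(CO) = (1/1) × 6.796 = 6.796 mol
V(CO) = nRT/P = 6.796 × 8.314 × 312.25 / 196 = 90.01 L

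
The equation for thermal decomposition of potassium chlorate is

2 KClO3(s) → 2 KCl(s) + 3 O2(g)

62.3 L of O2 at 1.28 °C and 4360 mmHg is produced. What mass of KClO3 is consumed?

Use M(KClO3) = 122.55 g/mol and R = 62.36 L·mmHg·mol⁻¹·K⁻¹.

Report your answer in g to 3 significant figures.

n(O2) = PV/RT = (4360 × 62.3) / (62.36 × 274.43) = 15.87 mol
n(KClO3) = (2/3) × 15.87 = 10.58 mol
m(KClO3) = 10.58 × 122.55 = 1297 g

1300 g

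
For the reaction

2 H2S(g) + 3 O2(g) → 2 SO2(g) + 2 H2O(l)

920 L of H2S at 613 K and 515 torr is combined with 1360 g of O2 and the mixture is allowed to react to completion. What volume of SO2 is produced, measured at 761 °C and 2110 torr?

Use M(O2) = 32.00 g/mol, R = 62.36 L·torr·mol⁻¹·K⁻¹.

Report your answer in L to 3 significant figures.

379 L

n(H2S) = PV/RT = (515 × 920) / (62.36 × 613) = 12.39 mol
n(O2) = 1360 / 32.00 = 42.50 mol
For 12.39 mol H2S, stoichiometry requires (3/2) × 12.39 = 18.59 mol O2; 42.50 mol is available, so H2S is limiting.
n(SO2) = (2/2) × 12.39 = 12.39 mol
V(SO2) = nRT/P = 12.39 × 62.36 × 1034.15 / 2110 = 378.7 L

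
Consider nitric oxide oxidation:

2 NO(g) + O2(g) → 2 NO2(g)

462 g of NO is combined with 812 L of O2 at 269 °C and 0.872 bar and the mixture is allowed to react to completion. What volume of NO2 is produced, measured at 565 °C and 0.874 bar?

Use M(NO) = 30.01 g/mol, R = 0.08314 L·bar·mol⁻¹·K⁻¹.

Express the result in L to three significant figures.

n(NO) = 462 / 30.01 = 15.39 mol
n(O2) = PV/RT = (0.872 × 812) / (0.08314 × 542.15) = 15.71 mol
For 15.39 mol NO, stoichiometry requires (1/2) × 15.39 = 7.695 mol O2; 15.71 mol is available, so NO is limiting.
n(NO2) = (2/2) × 15.39 = 15.39 mol
V(NO2) = nRT/P = 15.39 × 0.08314 × 838.15 / 0.874 = 1227 L

1230 L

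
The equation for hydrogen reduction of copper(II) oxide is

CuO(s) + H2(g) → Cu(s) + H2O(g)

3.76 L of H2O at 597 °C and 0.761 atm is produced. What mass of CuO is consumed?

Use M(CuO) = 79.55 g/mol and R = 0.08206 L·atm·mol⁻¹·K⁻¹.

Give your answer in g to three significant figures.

3.19 g

n(H2O) = PV/RT = (0.761 × 3.76) / (0.08206 × 870.15) = 0.04007 mol
n(CuO) = (1/1) × 0.04007 = 0.04007 mol
m(CuO) = 0.04007 × 79.55 = 3.188 g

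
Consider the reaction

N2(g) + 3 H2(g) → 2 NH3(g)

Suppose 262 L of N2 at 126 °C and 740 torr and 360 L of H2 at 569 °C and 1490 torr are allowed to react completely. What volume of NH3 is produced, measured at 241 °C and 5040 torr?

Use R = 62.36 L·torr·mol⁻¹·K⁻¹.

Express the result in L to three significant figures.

43.3 L

n(N2) = PV/RT = (740 × 262) / (62.36 × 399.15) = 7.789 mol
n(H2) = PV/RT = (1490 × 360) / (62.36 × 842.15) = 10.21 mol
For 7.789 mol N2, stoichiometry requires (3/1) × 7.789 = 23.37 mol H2; 10.21 mol is available, so H2 is limiting.
n(NH3) = (2/3) × 10.21 = 6.807 mol
V(NH3) = nRT/P = 6.807 × 62.36 × 514.15 / 5040 = 43.30 L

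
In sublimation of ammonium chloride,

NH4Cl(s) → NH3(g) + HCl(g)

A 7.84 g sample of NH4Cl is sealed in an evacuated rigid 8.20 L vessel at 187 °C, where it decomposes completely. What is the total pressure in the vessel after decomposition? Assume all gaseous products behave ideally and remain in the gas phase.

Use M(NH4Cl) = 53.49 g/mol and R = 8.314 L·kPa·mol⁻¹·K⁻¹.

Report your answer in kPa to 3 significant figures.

n(NH4Cl) = 7.84 / 53.49 = 0.1466 mol
n(gas produced) = (2/1) × 0.1466 = 0.2932 mol
P = nRT/V = 0.2932 × 8.314 × 460.15 / 8.20 = 136.8 kPa

137 kPa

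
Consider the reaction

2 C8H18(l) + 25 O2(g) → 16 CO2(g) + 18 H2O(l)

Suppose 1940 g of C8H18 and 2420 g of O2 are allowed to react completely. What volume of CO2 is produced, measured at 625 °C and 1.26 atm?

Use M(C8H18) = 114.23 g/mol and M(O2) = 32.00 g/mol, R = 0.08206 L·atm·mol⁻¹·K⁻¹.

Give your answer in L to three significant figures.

2830 L

n(C8H18) = 1940 / 114.23 = 16.98 mol
n(O2) = 2420 / 32.00 = 75.62 mol
For 16.98 mol C8H18, stoichiometry requires (25/2) × 16.98 = 212.2 mol O2; 75.62 mol is available, so O2 is limiting.
n(CO2) = (16/25) × 75.62 = 48.40 mol
V(CO2) = nRT/P = 48.40 × 0.08206 × 898.15 / 1.26 = 2831 L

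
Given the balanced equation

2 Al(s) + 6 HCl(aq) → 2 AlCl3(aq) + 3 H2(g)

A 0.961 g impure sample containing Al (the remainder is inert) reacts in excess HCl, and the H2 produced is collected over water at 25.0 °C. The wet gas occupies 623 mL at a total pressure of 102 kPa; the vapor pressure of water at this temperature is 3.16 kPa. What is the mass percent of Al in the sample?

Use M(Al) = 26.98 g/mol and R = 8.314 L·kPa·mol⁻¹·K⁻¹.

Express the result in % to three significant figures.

P(H2) = 102 − 3.16 = 98.84 kPa
n(H2) = PV/RT = (98.84 × 0.6230) / (8.314 × 298.15) = 0.02484 mol
n(Al) = (2/3) × 0.02484 = 0.01656 mol
m(Al) = 0.01656 × 26.98 = 0.4468 g
%Al = 0.4468 / 0.961 × 100 = 46.49%

46.5 %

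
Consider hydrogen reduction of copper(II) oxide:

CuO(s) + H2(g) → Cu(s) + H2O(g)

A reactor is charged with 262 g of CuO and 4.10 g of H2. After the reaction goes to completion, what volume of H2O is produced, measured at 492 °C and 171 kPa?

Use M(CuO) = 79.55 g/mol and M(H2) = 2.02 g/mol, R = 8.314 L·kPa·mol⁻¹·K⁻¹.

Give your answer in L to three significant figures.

75.5 L

n(CuO) = 262 / 79.55 = 3.294 mol
n(H2) = 4.10 / 2.02 = 2.030 mol
For 3.294 mol CuO, stoichiometry requires (1/1) × 3.294 = 3.294 mol H2; 2.030 mol is available, so H2 is limiting.
n(H2O) = (1/1) × 2.030 = 2.030 mol
V(H2O) = nRT/P = 2.030 × 8.314 × 765.15 / 171 = 75.52 L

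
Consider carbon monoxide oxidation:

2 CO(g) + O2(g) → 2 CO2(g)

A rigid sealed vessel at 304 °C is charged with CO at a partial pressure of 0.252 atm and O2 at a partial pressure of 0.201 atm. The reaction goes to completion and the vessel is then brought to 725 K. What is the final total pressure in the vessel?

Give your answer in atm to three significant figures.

0.411 atm

Because the vessel is rigid and T is held at 304 °C, work the stoichiometry in partial pressures (P_i = n_iRT/V).
P(O2) required for 0.252 atm of CO = (1/2) × 0.252 = 0.1260 atm; available 0.201 atm, so CO is limiting.
P(O2) remaining = 0.201 − (1/2) × 0.252 = 0.07500 atm
P(gaseous products) = (2)/2 × 0.252 = 0.2520 atm
P_total at 304 °C = 0.07500 + 0.2520 = 0.3270 atm
Scaling to 725 K: P = 0.3270 × 725/577.15 = 0.4108 atm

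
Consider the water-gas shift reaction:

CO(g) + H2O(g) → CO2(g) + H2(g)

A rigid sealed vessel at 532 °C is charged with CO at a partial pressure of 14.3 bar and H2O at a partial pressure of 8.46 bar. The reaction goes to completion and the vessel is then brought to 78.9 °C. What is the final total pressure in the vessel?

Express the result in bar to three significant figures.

9.95 bar

Because the vessel is rigid and T is held at 532 °C, work the stoichiometry in partial pressures (P_i = n_iRT/V).
P(H2O) required for 14.3 bar of CO = (1/1) × 14.3 = 14.30 bar; available 8.46 bar, so H2O is limiting.
P(CO) remaining = 14.3 − (1/1) × 8.46 = 5.840 bar
P(gaseous products) = (1+1)/1 × 8.46 = 16.92 bar
P_total at 532 °C = 5.840 + 16.92 = 22.76 bar
Scaling to 78.9 °C: P = 22.76 × 352.05/805.15 = 9.952 bar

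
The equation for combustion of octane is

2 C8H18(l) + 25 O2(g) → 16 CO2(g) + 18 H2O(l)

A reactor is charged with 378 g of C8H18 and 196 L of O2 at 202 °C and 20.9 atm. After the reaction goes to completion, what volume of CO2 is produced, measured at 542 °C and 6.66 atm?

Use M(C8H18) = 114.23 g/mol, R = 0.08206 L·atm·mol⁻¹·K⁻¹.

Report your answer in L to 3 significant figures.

n(C8H18) = 378 / 114.23 = 3.309 mol
n(O2) = PV/RT = (20.9 × 196) / (0.08206 × 475.15) = 105.1 mol
For 3.309 mol C8H18, stoichiometry requires (25/2) × 3.309 = 41.36 mol O2; 105.1 mol is available, so C8H18 is limiting.
n(CO2) = (16/2) × 3.309 = 26.47 mol
V(CO2) = nRT/P = 26.47 × 0.08206 × 815.15 / 6.66 = 265.9 L

266 L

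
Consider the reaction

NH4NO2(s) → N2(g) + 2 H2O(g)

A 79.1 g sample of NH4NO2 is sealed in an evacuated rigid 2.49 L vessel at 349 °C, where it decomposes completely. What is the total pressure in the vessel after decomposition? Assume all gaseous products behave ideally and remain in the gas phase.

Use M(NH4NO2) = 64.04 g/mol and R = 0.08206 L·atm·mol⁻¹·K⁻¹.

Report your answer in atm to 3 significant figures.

76.0 atm

n(NH4NO2) = 79.1 / 64.04 = 1.235 mol
n(gas produced) = (3/1) × 1.235 = 3.705 mol
P = nRT/V = 3.705 × 0.08206 × 622.15 / 2.49 = 75.97 atm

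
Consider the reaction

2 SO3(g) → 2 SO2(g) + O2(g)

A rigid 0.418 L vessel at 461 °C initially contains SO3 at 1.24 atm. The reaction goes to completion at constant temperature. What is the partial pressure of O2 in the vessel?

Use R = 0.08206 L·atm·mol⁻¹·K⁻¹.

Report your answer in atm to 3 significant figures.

n(SO3)₀ = PV/RT = (1.24 × 0.418) / (0.08206 × 734.15) = 0.008604 mol
n(O2) = (1/2) × 0.008604 = 0.004302 mol
P(O2) = nRT/V = 0.004302 × 0.08206 × 734.15 / 0.418 = 0.6200 atm

0.620 atm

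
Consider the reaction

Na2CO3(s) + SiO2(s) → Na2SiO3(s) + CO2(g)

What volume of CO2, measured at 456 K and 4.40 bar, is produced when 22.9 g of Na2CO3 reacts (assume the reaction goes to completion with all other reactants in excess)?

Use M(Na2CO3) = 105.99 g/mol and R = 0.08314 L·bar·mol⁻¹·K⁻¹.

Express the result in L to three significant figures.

n(Na2CO3) = 22.90 / 105.99 = 0.2161 mol
n(CO2) = (1/1) × 0.2161 = 0.2161 mol
V = nRT/P = 0.2161 × 0.08314 × 456 / 4.40 = 1.862 L

1.86 L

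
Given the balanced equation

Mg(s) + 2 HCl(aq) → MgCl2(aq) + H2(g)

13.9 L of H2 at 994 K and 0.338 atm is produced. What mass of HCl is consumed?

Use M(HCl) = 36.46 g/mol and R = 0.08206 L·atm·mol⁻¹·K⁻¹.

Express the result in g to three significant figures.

n(H2) = PV/RT = (0.338 × 13.9) / (0.08206 × 994) = 0.05760 mol
n(HCl) = (2/1) × 0.05760 = 0.1152 mol
m(HCl) = 0.1152 × 36.46 = 4.200 g

4.20 g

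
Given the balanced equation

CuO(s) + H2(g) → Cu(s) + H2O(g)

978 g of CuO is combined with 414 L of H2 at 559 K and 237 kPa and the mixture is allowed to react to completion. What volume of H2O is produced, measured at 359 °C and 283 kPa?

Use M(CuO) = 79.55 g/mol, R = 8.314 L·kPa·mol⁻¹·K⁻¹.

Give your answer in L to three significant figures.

228 L

n(CuO) = 978 / 79.55 = 12.29 mol
n(H2) = PV/RT = (237 × 414) / (8.314 × 559) = 21.11 mol
For 12.29 mol CuO, stoichiometry requires (1/1) × 12.29 = 12.29 mol H2; 21.11 mol is available, so CuO is limiting.
n(H2O) = (1/1) × 12.29 = 12.29 mol
V(H2O) = nRT/P = 12.29 × 8.314 × 632.15 / 283 = 228.2 L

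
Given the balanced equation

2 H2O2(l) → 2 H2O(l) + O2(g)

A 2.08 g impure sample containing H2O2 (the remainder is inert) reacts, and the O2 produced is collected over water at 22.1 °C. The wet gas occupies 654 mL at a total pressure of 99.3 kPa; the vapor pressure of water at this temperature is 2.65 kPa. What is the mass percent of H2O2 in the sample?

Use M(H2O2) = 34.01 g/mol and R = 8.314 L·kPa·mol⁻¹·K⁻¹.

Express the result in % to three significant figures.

P(O2) = 99.3 − 2.65 = 96.65 kPa
n(O2) = PV/RT = (96.65 × 0.6540) / (8.314 × 295.25) = 0.02575 mol
n(H2O2) = (2/1) × 0.02575 = 0.05150 mol
m(H2O2) = 0.05150 × 34.01 = 1.752 g
%H2O2 = 1.752 / 2.08 × 100 = 84.23%

84.2 %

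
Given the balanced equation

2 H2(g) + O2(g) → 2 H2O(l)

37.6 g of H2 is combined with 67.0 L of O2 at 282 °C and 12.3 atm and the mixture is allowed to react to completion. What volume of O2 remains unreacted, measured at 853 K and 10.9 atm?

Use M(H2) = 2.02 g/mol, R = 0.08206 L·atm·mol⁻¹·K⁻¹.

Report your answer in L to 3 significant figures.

56.4 L

n(H2) = 37.6 / 2.02 = 18.61 mol
n(O2) = PV/RT = (12.3 × 67.0) / (0.08206 × 555.15) = 18.09 mol
For 18.61 mol H2, stoichiometry requires (1/2) × 18.61 = 9.305 mol O2; 18.09 mol is available, so H2 is limiting.
n(O2) consumed = (1/2) × 18.61 = 9.305 mol; remaining = 18.09 − 9.305 = 8.785 mol
V(O2) = nRT/P = 8.785 × 0.08206 × 853 / 10.9 = 56.42 L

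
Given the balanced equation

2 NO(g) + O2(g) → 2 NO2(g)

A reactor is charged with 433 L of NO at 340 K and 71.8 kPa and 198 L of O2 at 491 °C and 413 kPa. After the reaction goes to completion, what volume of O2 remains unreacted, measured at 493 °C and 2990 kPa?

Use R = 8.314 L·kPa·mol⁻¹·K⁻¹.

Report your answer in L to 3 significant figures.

15.7 L

n(NO) = PV/RT = (71.8 × 433) / (8.314 × 340) = 11.00 mol
n(O2) = PV/RT = (413 × 198) / (8.314 × 764.15) = 12.87 mol
For 11.00 mol NO, stoichiometry requires (1/2) × 11.00 = 5.500 mol O2; 12.87 mol is available, so NO is limiting.
n(O2) consumed = (1/2) × 11.00 = 5.500 mol; remaining = 12.87 − 5.500 = 7.370 mol
V(O2) = nRT/P = 7.370 × 8.314 × 766.15 / 2990 = 15.70 L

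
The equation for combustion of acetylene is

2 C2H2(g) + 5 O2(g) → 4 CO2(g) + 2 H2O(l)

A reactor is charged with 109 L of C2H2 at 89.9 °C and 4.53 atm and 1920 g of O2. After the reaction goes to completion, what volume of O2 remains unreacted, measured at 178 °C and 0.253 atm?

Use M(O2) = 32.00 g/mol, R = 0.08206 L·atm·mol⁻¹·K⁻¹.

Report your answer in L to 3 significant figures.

n(C2H2) = PV/RT = (4.53 × 109) / (0.08206 × 363.05) = 16.57 mol
n(O2) = 1920 / 32.00 = 60.00 mol
For 16.57 mol C2H2, stoichiometry requires (5/2) × 16.57 = 41.42 mol O2; 60.00 mol is available, so C2H2 is limiting.
n(O2) consumed = (5/2) × 16.57 = 41.42 mol; remaining = 60.00 − 41.42 = 18.58 mol
V(O2) = nRT/P = 18.58 × 0.08206 × 451.15 / 0.253 = 2719 L

2720 L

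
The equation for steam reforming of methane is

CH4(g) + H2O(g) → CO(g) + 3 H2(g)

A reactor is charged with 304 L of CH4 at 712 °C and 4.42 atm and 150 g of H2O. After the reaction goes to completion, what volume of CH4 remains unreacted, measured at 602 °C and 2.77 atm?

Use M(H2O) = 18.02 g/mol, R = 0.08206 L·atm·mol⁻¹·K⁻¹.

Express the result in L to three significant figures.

n(CH4) = PV/RT = (4.42 × 304) / (0.08206 × 985.15) = 16.62 mol
n(H2O) = 150 / 18.02 = 8.324 mol
For 16.62 mol CH4, stoichiometry requires (1/1) × 16.62 = 16.62 mol H2O; 8.324 mol is available, so H2O is limiting.
n(CH4) consumed = (1/1) × 8.324 = 8.324 mol; remaining = 16.62 − 8.324 = 8.296 mol
V(CH4) = nRT/P = 8.296 × 0.08206 × 875.15 / 2.77 = 215.1 L

215 L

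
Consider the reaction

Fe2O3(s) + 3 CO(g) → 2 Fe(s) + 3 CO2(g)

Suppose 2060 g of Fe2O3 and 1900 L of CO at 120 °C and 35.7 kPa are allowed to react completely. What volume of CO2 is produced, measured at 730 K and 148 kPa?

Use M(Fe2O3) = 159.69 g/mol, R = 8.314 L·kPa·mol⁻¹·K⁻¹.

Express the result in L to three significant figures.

851 L

n(Fe2O3) = 2060 / 159.69 = 12.90 mol
n(CO) = PV/RT = (35.7 × 1900) / (8.314 × 393.15) = 20.75 mol
For 12.90 mol Fe2O3, stoichiometry requires (3/1) × 12.90 = 38.70 mol CO; 20.75 mol is available, so CO is limiting.
n(CO2) = (3/3) × 20.75 = 20.75 mol
V(CO2) = nRT/P = 20.75 × 8.314 × 730 / 148 = 850.9 L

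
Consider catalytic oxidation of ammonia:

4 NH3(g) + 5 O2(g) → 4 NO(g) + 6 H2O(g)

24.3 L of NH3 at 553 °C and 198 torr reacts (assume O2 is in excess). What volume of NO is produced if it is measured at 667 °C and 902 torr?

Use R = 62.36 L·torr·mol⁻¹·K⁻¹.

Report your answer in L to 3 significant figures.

6.07 L

n(NH3) = PV/RT = (198 × 24.3) / (62.36 × 826.15) = 0.09339 mol
n(NO) = (4/4) × 0.09339 = 0.09339 mol
V = nRT/P = 0.09339 × 62.36 × 940.15 / 902 = 6.070 L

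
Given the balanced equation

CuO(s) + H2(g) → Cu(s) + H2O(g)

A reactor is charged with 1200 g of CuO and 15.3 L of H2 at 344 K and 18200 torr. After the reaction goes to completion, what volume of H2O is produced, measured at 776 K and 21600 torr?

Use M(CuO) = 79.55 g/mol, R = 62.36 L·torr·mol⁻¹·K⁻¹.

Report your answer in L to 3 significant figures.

29.1 L

n(CuO) = 1200 / 79.55 = 15.08 mol
n(H2) = PV/RT = (18200 × 15.3) / (62.36 × 344) = 12.98 mol
For 15.08 mol CuO, stoichiometry requires (1/1) × 15.08 = 15.08 mol H2; 12.98 mol is available, so H2 is limiting.
n(H2O) = (1/1) × 12.98 = 12.98 mol
V(H2O) = nRT/P = 12.98 × 62.36 × 776 / 21600 = 29.08 L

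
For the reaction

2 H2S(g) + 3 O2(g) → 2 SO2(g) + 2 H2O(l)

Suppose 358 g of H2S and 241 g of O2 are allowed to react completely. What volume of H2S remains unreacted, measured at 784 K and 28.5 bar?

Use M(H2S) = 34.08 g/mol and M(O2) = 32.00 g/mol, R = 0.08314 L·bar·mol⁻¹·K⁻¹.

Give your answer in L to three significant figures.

n(H2S) = 358 / 34.08 = 10.50 mol
n(O2) = 241 / 32.00 = 7.531 mol
For 10.50 mol H2S, stoichiometry requires (3/2) × 10.50 = 15.75 mol O2; 7.531 mol is available, so O2 is limiting.
n(H2S) consumed = (2/3) × 7.531 = 5.021 mol; remaining = 10.50 − 5.021 = 5.479 mol
V(H2S) = nRT/P = 5.479 × 0.08314 × 784 / 28.5 = 12.53 L

12.5 L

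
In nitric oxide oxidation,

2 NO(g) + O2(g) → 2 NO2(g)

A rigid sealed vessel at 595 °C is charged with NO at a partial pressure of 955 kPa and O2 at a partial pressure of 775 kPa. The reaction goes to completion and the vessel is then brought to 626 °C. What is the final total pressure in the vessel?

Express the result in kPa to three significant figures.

1300 kPa

Because the vessel is rigid and T is held at 595 °C, work the stoichiometry in partial pressures (P_i = n_iRT/V).
P(O2) required for 955 kPa of NO = (1/2) × 955 = 477.5 kPa; available 775 kPa, so NO is limiting.
P(O2) remaining = 775 − (1/2) × 955 = 297.5 kPa
P(gaseous products) = (2)/2 × 955 = 955.0 kPa
P_total at 595 °C = 297.5 + 955.0 = 1252 kPa
Scaling to 626 °C: P = 1252 × 899.15/868.15 = 1297 kPa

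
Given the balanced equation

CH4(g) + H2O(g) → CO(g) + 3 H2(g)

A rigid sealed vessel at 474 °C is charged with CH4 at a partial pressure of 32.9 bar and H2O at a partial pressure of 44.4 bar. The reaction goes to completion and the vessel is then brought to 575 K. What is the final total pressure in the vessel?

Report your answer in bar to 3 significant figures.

Because the vessel is rigid and T is held at 474 °C, work the stoichiometry in partial pressures (P_i = n_iRT/V).
P(H2O) required for 32.9 bar of CH4 = (1/1) × 32.9 = 32.90 bar; available 44.4 bar, so CH4 is limiting.
P(H2O) remaining = 44.4 − (1/1) × 32.9 = 11.50 bar
P(gaseous products) = (1+3)/1 × 32.9 = 131.6 bar
P_total at 474 °C = 11.50 + 131.6 = 143.1 bar
Scaling to 575 K: P = 143.1 × 575/747.15 = 110.1 bar

110 bar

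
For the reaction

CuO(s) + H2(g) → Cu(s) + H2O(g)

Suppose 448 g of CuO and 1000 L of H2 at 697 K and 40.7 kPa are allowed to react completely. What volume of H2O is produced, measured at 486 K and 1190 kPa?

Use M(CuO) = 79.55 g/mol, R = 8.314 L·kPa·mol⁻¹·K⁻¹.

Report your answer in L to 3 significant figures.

19.1 L

n(CuO) = 448 / 79.55 = 5.632 mol
n(H2) = PV/RT = (40.7 × 1000) / (8.314 × 697) = 7.023 mol
For 5.632 mol CuO, stoichiometry requires (1/1) × 5.632 = 5.632 mol H2; 7.023 mol is available, so CuO is limiting.
n(H2O) = (1/1) × 5.632 = 5.632 mol
V(H2O) = nRT/P = 5.632 × 8.314 × 486 / 1190 = 19.12 L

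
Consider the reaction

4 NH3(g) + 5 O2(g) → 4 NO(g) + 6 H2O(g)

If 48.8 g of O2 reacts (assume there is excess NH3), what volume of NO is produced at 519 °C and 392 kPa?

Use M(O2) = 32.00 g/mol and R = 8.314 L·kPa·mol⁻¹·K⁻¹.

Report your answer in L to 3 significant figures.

20.5 L

n(O2) = 48.80 / 32.00 = 1.525 mol
n(NO) = (4/5) × 1.525 = 1.220 mol
V = nRT/P = 1.220 × 8.314 × 792.15 / 392 = 20.50 L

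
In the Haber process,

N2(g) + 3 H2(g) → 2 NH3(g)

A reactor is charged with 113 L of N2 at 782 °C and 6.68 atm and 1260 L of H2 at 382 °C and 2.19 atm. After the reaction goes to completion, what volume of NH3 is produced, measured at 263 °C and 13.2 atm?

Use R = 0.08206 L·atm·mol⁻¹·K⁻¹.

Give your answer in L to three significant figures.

n(N2) = PV/RT = (6.68 × 113) / (0.08206 × 1055.15) = 8.718 mol
n(H2) = PV/RT = (2.19 × 1260) / (0.08206 × 655.15) = 51.33 mol
For 8.718 mol N2, stoichiometry requires (3/1) × 8.718 = 26.15 mol H2; 51.33 mol is available, so N2 is limiting.
n(NH3) = (2/1) × 8.718 = 17.44 mol
V(NH3) = nRT/P = 17.44 × 0.08206 × 536.15 / 13.2 = 58.13 L

58.1 L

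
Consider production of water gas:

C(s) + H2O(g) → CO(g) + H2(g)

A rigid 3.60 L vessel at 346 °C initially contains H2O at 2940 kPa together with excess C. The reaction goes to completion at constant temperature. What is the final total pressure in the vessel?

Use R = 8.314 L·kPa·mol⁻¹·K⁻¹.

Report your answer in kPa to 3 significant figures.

5880 kPa

Rigid vessel, constant T ⇒ P scales with total gas moles (1 → 2).
P_final = (2/1) × 2940 = 5880 kPa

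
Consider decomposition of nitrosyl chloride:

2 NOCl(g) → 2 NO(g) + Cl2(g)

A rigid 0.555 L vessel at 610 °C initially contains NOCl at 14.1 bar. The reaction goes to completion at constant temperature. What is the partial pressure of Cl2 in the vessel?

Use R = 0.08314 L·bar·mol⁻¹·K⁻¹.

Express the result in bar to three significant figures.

n(NOCl)₀ = PV/RT = (14.1 × 0.555) / (0.08314 × 883.15) = 0.1066 mol
n(Cl2) = (1/2) × 0.1066 = 0.05330 mol
P(Cl2) = nRT/V = 0.05330 × 0.08314 × 883.15 / 0.555 = 7.051 bar

7.05 bar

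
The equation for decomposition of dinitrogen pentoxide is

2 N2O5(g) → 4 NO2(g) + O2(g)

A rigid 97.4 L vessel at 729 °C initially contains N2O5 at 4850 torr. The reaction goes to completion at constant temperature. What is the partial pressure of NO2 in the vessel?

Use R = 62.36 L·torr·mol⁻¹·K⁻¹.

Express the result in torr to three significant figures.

n(N2O5)₀ = PV/RT = (4850 × 97.4) / (62.36 × 1002.15) = 7.559 mol
n(NO2) = (4/2) × 7.559 = 15.12 mol
P(NO2) = nRT/V = 15.12 × 62.36 × 1002.15 / 97.4 = 9701 torr

9700 torr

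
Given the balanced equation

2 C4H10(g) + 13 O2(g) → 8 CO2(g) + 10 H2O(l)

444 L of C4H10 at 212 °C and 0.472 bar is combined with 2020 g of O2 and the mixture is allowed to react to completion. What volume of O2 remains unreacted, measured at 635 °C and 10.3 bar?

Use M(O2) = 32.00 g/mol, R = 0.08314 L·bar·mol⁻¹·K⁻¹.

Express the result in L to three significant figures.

215 L

n(C4H10) = PV/RT = (0.472 × 444) / (0.08314 × 485.15) = 5.196 mol
n(O2) = 2020 / 32.00 = 63.12 mol
For 5.196 mol C4H10, stoichiometry requires (13/2) × 5.196 = 33.77 mol O2; 63.12 mol is available, so C4H10 is limiting.
n(O2) consumed = (13/2) × 5.196 = 33.77 mol; remaining = 63.12 − 33.77 = 29.35 mol
V(O2) = nRT/P = 29.35 × 0.08314 × 908.15 / 10.3 = 215.1 L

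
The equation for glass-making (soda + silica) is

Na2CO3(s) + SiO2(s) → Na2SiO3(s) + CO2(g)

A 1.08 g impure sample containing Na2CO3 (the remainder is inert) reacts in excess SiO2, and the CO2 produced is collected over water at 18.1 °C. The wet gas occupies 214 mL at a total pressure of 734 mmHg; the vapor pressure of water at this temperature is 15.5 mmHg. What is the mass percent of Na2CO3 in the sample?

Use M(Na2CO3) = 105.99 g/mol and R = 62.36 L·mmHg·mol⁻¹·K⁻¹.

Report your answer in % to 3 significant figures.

83.1 %

P(CO2) = 734 − 15.5 = 718.5 mmHg
n(CO2) = PV/RT = (718.5 × 0.2140) / (62.36 × 291.25) = 0.008466 mol
n(Na2CO3) = (1/1) × 0.008466 = 0.008466 mol
m(Na2CO3) = 0.008466 × 105.99 = 0.8973 g
%Na2CO3 = 0.8973 / 1.08 × 100 = 83.08%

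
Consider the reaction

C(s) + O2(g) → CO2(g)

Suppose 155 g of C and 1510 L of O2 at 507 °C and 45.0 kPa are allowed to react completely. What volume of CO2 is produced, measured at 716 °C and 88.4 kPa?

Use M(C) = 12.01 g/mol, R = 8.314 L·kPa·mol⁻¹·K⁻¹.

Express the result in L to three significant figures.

975 L

n(C) = 155 / 12.01 = 12.91 mol
n(O2) = PV/RT = (45.0 × 1510) / (8.314 × 780.15) = 10.48 mol
For 12.91 mol C, stoichiometry requires (1/1) × 12.91 = 12.91 mol O2; 10.48 mol is available, so O2 is limiting.
n(CO2) = (1/1) × 10.48 = 10.48 mol
V(CO2) = nRT/P = 10.48 × 8.314 × 989.15 / 88.4 = 974.9 L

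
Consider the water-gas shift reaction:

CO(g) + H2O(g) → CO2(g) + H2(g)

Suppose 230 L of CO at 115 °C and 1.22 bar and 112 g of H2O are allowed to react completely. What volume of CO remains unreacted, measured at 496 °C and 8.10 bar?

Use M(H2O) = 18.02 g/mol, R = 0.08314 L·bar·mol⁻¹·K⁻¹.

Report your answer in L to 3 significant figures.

n(CO) = PV/RT = (1.22 × 230) / (0.08314 × 388.15) = 8.695 mol
n(H2O) = 112 / 18.02 = 6.215 mol
For 8.695 mol CO, stoichiometry requires (1/1) × 8.695 = 8.695 mol H2O; 6.215 mol is available, so H2O is limiting.
n(CO) consumed = (1/1) × 6.215 = 6.215 mol; remaining = 8.695 − 6.215 = 2.480 mol
V(CO) = nRT/P = 2.480 × 0.08314 × 769.15 / 8.10 = 19.58 L

19.6 L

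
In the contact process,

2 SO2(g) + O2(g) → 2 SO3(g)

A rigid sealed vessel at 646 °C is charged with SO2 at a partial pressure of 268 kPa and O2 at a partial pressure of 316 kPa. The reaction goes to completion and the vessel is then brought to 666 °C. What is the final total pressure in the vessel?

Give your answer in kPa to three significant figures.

Because the vessel is rigid and T is held at 646 °C, work the stoichiometry in partial pressures (P_i = n_iRT/V).
P(O2) required for 268 kPa of SO2 = (1/2) × 268 = 134.0 kPa; available 316 kPa, so SO2 is limiting.
P(O2) remaining = 316 − (1/2) × 268 = 182.0 kPa
P(gaseous products) = (2)/2 × 268 = 268.0 kPa
P_total at 646 °C = 182.0 + 268.0 = 450.0 kPa
Scaling to 666 °C: P = 450.0 × 939.15/919.15 = 459.8 kPa

460 kPa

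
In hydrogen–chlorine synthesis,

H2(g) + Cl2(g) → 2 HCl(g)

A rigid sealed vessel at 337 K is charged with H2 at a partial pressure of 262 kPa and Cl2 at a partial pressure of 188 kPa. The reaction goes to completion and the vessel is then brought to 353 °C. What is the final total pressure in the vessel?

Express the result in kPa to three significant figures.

836 kPa

At constant V, partial pressures at 337 K are proportional to moles, so apply stoichiometry directly to pressures.
P(Cl2) required for 262 kPa of H2 = (1/1) × 262 = 262.0 kPa; available 188 kPa, so Cl2 is limiting.
P(H2) remaining = 262 − (1/1) × 188 = 74.00 kPa
P(gaseous products) = (2)/1 × 188 = 376.0 kPa
P_total at 337 K = 74.00 + 376.0 = 450.0 kPa
Scaling to 353 °C: P = 450.0 × 626.15/337 = 836.1 kPa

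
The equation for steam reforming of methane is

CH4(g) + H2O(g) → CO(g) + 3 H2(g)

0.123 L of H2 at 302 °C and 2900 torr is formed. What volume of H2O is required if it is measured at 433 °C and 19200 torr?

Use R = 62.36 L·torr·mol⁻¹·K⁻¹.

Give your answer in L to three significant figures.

n(H2) = PV/RT = (2900 × 0.123) / (62.36 × 575.15) = 0.009945 mol
n(H2O) = (1/3) × 0.009945 = 0.003315 mol
V = nRT/P = 0.003315 × 62.36 × 706.15 / 19200 = 0.007603 L

0.00760 L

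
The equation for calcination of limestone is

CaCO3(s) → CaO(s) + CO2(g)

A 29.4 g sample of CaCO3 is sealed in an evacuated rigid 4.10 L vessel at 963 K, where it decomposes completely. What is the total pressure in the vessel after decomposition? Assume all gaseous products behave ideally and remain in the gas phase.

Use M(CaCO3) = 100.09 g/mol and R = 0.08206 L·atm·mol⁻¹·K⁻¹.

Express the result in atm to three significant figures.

n(CaCO3) = 29.4 / 100.09 = 0.2937 mol
n(gas produced) = (1/1) × 0.2937 = 0.2937 mol
P = nRT/V = 0.2937 × 0.08206 × 963 / 4.10 = 5.661 atm

5.66 atm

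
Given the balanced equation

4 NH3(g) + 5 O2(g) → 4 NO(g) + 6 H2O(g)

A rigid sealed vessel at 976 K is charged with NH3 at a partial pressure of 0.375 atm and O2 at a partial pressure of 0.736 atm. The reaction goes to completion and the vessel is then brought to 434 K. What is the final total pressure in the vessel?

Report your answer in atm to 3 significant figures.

With V and T fixed, P_i ∝ n_i, so the mole ratios apply directly to partial pressures at 976 K.
P(O2) required for 0.375 atm of NH3 = (5/4) × 0.375 = 0.4688 atm; available 0.736 atm, so NH3 is limiting.
P(O2) remaining = 0.736 − (5/4) × 0.375 = 0.2672 atm
P(gaseous products) = (4+6)/4 × 0.375 = 0.9375 atm
P_total at 976 K = 0.2672 + 0.9375 = 1.205 atm
Scaling to 434 K: P = 1.205 × 434/976 = 0.5358 atm

0.536 atm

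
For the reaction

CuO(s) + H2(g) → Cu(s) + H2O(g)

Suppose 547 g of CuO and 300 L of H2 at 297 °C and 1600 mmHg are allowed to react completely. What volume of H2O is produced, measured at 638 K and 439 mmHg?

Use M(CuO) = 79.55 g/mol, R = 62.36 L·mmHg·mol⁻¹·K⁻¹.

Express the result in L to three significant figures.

n(CuO) = 547 / 79.55 = 6.876 mol
n(H2) = PV/RT = (1600 × 300) / (62.36 × 570.15) = 13.50 mol
For 6.876 mol CuO, stoichiometry requires (1/1) × 6.876 = 6.876 mol H2; 13.50 mol is available, so CuO is limiting.
n(H2O) = (1/1) × 6.876 = 6.876 mol
V(H2O) = nRT/P = 6.876 × 62.36 × 638 / 439 = 623.2 L

623 L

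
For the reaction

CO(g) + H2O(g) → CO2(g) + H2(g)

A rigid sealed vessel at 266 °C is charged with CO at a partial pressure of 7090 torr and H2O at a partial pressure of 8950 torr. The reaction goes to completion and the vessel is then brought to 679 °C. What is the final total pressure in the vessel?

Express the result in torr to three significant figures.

28300 torr

Because the vessel is rigid and T is held at 266 °C, work the stoichiometry in partial pressures (P_i = n_iRT/V).
P(H2O) required for 7090 torr of CO = (1/1) × 7090 = 7090 torr; available 8950 torr, so CO is limiting.
P(H2O) remaining = 8950 − (1/1) × 7090 = 1860 torr
P(gaseous products) = (1+1)/1 × 7090 = 14180 torr
P_total at 266 °C = 1860 + 14180 = 16040 torr
Scaling to 679 °C: P = 16040 × 952.15/539.15 = 28330 torr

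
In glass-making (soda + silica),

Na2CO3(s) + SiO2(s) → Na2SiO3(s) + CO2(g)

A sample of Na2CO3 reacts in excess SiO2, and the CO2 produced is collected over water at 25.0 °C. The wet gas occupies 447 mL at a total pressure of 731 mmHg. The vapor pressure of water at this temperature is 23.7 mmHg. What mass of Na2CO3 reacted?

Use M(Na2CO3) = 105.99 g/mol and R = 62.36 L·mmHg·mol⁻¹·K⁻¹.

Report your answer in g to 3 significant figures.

P(CO2) = 731 − 23.7 = 707.3 mmHg
n(CO2) = PV/RT = (707.3 × 0.4470) / (62.36 × 298.15) = 0.01700 mol
n(Na2CO3) = (1/1) × 0.01700 = 0.01700 mol
m(Na2CO3) = 0.01700 × 105.99 = 1.802 g

1.80 g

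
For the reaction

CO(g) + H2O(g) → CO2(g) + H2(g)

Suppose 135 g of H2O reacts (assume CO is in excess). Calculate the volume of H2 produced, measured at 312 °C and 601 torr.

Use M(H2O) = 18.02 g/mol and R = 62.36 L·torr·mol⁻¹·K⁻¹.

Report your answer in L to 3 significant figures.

n(H2O) = 135.0 / 18.02 = 7.492 mol
n(H2) = (1/1) × 7.492 = 7.492 mol
V = nRT/P = 7.492 × 62.36 × 585.15 / 601 = 454.9 L

455 L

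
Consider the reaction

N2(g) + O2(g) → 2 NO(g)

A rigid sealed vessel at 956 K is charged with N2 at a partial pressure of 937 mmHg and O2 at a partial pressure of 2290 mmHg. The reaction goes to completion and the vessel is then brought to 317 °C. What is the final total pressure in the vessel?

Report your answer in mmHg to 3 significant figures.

With V and T fixed, P_i ∝ n_i, so the mole ratios apply directly to partial pressures at 956 K.
P(O2) required for 937 mmHg of N2 = (1/1) × 937 = 937.0 mmHg; available 2290 mmHg, so N2 is limiting.
P(O2) remaining = 2290 − (1/1) × 937 = 1353 mmHg
P(gaseous products) = (2)/1 × 937 = 1874 mmHg
P_total at 956 K = 1353 + 1874 = 3227 mmHg
Scaling to 317 °C: P = 3227 × 590.15/956 = 1992 mmHg

1990 mmHg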